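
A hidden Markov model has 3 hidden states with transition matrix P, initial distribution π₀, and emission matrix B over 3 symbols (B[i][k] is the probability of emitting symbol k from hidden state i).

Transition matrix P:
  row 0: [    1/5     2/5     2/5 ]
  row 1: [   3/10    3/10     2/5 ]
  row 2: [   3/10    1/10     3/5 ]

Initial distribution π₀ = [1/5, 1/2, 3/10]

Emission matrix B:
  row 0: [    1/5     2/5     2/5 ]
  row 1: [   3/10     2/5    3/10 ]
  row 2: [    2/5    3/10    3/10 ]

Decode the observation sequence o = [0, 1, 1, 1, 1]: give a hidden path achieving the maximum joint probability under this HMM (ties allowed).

path = [2, 2, 2, 2, 2]

t=0: δ = [4.000e-02, 1.500e-01, 1.200e-01]  (obs o_0=0)
t=1: δ = [1.800e-02, 1.800e-02, 2.160e-02]  ψ = [1, 1, 2]  (obs o_1=1)
t=2: δ = [2.592e-03, 2.880e-03, 3.888e-03]  ψ = [2, 0, 2]  (obs o_2=1)
t=3: δ = [4.666e-04, 4.147e-04, 6.998e-04]  ψ = [2, 0, 2]  (obs o_3=1)
t=4: δ = [8.398e-05, 7.465e-05, 1.260e-04]  ψ = [2, 0, 2]  (obs o_4=1)
backtrack: best end state = 2; path = [2, 2, 2, 2, 2]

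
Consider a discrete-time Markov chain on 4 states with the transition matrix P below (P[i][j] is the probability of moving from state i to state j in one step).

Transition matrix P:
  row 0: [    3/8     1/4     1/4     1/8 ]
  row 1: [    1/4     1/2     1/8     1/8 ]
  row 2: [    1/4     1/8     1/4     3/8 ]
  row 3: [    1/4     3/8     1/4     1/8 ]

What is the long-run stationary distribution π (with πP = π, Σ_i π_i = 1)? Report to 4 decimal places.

Balance equations π_j = Σ_i π_i·P[i][j]:
  π_0 = 3/8·π_0 + 1/4·π_1 + 1/4·π_2 + 1/4·π_3
  π_1 = 1/4·π_0 + 1/2·π_1 + 1/8·π_2 + 3/8·π_3
  π_2 = 1/4·π_0 + 1/8·π_1 + 1/4·π_2 + 1/4·π_3
  normalize: π_0 + π_1 + π_2 + π_3 = 1
Solving the linear system gives exactly π = [2/7, 62/189, 79/378, 67/378].

π = [0.2857, 0.3280, 0.2090, 0.1772]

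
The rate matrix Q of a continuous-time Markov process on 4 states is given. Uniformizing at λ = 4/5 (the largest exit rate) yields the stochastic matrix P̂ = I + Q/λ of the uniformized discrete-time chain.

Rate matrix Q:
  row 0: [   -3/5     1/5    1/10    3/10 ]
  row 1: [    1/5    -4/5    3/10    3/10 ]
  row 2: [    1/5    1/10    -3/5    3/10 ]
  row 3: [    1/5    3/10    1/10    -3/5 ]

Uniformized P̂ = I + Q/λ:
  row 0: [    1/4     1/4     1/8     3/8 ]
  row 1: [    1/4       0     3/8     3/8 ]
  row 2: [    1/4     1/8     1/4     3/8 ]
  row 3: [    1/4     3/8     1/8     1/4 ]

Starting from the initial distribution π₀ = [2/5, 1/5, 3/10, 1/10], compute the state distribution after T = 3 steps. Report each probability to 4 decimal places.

t=0: π = [0.4000, 0.2000, 0.3000, 0.1000]
t=1: π = [0.2500, 0.1750, 0.2125, 0.3625]
t=2: π = [0.2500, 0.2250, 0.1953, 0.3297]
t=3: π = [0.2500, 0.2105, 0.2057, 0.3338]

π = [0.2500, 0.2105, 0.2057, 0.3338]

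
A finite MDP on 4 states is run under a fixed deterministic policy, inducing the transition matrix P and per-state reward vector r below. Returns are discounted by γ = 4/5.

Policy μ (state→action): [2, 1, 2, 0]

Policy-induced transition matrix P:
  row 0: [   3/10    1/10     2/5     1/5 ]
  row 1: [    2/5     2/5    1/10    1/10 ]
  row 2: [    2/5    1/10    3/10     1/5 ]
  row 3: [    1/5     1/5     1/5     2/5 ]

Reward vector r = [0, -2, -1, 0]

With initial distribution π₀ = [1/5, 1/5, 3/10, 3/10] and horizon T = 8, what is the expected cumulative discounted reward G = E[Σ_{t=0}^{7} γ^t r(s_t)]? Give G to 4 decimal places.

G = -2.6860

t=0: π = [0.2000, 0.2000, 0.3000, 0.3000], E[r] = -0.7000, γ^t·E[r] = -0.700000, running G = -0.700000
t=1: π = [0.3200, 0.1900, 0.2500, 0.2400], E[r] = -0.6300, γ^t·E[r] = -0.504000, running G = -1.204000
t=2: π = [0.3200, 0.1810, 0.2700, 0.2290], E[r] = -0.6320, γ^t·E[r] = -0.404480, running G = -1.608480
t=3: π = [0.3222, 0.1772, 0.2729, 0.2277], E[r] = -0.6273, γ^t·E[r] = -0.321178, running G = -1.929658
t=4: π = [0.3222, 0.1759, 0.2740, 0.2278], E[r] = -0.6259, γ^t·E[r] = -0.256356, running G = -2.186014
t=5: π = [0.3222, 0.1756, 0.2743, 0.2280], E[r] = -0.6254, γ^t·E[r] = -0.204924, running G = -2.390938
t=6: π = [0.3222, 0.1755, 0.2743, 0.2280], E[r] = -0.6252, γ^t·E[r] = -0.163904, running G = -2.554841
t=7: π = [0.3222, 0.1754, 0.2743, 0.2281], E[r] = -0.6252, γ^t·E[r] = -0.131116, running G = -2.685957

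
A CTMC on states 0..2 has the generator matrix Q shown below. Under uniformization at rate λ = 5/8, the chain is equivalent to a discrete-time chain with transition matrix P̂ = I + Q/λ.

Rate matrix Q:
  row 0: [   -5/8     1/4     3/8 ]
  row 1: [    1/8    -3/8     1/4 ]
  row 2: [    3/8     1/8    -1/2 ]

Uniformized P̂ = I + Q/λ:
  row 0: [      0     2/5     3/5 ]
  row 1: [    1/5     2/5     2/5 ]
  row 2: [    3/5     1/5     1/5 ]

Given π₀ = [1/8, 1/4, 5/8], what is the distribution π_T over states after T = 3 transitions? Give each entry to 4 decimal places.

π = [0.3230, 0.3150, 0.3620]

t=0: π = [0.1250, 0.2500, 0.6250]
t=1: π = [0.4250, 0.2750, 0.3000]
t=2: π = [0.2350, 0.3400, 0.4250]
t=3: π = [0.3230, 0.3150, 0.3620]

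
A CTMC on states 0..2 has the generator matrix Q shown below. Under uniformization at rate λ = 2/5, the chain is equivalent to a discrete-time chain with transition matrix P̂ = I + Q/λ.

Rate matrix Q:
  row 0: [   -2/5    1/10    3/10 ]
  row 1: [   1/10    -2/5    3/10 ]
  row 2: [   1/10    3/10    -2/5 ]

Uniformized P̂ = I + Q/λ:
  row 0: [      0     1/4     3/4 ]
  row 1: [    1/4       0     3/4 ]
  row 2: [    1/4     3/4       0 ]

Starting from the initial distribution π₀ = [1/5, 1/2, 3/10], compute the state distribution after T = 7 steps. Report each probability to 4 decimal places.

t=0: π = [0.2000, 0.5000, 0.3000]
t=1: π = [0.2000, 0.2750, 0.5250]
t=2: π = [0.2000, 0.4438, 0.3563]
t=3: π = [0.2000, 0.3172, 0.4828]
t=4: π = [0.2000, 0.4121, 0.3879]
t=5: π = [0.2000, 0.3409, 0.4591]
t=6: π = [0.2000, 0.3943, 0.4057]
t=7: π = [0.2000, 0.3543, 0.4457]

π = [0.2000, 0.3543, 0.4457]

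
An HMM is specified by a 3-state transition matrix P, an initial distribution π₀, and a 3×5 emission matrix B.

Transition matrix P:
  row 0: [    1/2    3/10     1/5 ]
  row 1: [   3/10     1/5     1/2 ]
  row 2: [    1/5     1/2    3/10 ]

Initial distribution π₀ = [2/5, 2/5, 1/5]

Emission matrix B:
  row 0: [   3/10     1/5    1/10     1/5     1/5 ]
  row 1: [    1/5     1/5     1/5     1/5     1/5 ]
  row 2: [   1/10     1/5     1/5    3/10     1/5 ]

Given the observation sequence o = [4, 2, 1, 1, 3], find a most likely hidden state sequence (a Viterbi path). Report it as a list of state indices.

path = [1, 2, 1, 2, 1]

t=0: δ = [8.000e-02, 8.000e-02, 4.000e-02]  (obs o_0=4)
t=1: δ = [4.000e-03, 4.800e-03, 8.000e-03]  ψ = [0, 0, 1]  (obs o_1=2)
t=2: δ = [4.000e-04, 8.000e-04, 4.800e-04]  ψ = [0, 2, 1]  (obs o_2=1)
t=3: δ = [4.800e-05, 4.800e-05, 8.000e-05]  ψ = [1, 2, 1]  (obs o_3=1)
t=4: δ = [4.800e-06, 8.000e-06, 7.200e-06]  ψ = [0, 2, 1]  (obs o_4=3)
backtrack: best end state = 1; path = [1, 2, 1, 2, 1]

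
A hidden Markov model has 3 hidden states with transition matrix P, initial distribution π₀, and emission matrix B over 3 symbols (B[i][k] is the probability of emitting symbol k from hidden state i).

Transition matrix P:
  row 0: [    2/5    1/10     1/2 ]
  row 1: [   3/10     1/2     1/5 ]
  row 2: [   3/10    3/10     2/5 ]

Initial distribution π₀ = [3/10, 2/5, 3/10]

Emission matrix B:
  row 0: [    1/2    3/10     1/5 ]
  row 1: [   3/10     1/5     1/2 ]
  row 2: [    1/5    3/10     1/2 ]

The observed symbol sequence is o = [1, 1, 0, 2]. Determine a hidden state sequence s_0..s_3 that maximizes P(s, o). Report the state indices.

path = [0, 0, 0, 2]

t=0: δ = [9.000e-02, 8.000e-02, 9.000e-02]  (obs o_0=1)
t=1: δ = [1.080e-02, 8.000e-03, 1.350e-02]  ψ = [0, 1, 0]  (obs o_1=1)
t=2: δ = [2.160e-03, 1.215e-03, 1.080e-03]  ψ = [0, 2, 0]  (obs o_2=0)
t=3: δ = [1.728e-04, 3.037e-04, 5.400e-04]  ψ = [0, 1, 0]  (obs o_3=2)
backtrack: best end state = 2; path = [0, 0, 0, 2]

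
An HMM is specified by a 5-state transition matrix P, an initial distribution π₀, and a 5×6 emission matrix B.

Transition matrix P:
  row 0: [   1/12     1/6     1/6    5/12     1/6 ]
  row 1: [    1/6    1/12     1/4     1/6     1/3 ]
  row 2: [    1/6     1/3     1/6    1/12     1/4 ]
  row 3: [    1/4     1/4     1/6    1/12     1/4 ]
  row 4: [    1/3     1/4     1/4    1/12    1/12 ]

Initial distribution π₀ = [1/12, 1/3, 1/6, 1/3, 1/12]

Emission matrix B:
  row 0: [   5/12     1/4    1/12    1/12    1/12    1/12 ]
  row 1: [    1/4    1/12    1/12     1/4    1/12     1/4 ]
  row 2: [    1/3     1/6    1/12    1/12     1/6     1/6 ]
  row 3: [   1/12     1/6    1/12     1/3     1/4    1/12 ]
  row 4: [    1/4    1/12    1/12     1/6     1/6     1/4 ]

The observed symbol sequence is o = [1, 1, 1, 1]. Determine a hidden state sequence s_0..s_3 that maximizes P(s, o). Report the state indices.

path = [3, 0, 3, 0]

t=0: δ = [2.083e-02, 2.778e-02, 2.778e-02, 5.556e-02, 6.944e-03]  (obs o_0=1)
t=1: δ = [3.472e-03, 1.157e-03, 1.543e-03, 1.447e-03, 1.157e-03]  ψ = [3, 3, 3, 0, 3]  (obs o_1=1)
t=2: δ = [9.645e-05, 4.823e-05, 9.645e-05, 2.411e-04, 4.823e-05]  ψ = [4, 0, 0, 0, 0]  (obs o_2=1)
t=3: δ = [1.507e-05, 5.023e-06, 6.698e-06, 6.698e-06, 5.023e-06]  ψ = [3, 3, 3, 0, 3]  (obs o_3=1)
backtrack: best end state = 0; path = [3, 0, 3, 0]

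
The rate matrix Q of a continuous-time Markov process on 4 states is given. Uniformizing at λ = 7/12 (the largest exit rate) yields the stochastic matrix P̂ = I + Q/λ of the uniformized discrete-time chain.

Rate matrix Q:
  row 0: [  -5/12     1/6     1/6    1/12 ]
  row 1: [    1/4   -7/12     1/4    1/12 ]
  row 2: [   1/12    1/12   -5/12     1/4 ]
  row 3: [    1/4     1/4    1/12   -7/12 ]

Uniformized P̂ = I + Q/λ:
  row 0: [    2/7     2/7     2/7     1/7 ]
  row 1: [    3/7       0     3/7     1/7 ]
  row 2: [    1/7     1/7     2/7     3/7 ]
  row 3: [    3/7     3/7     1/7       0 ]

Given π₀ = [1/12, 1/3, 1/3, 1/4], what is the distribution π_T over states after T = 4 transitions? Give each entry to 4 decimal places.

π = [0.3024, 0.2121, 0.2879, 0.1975]

t=0: π = [0.0833, 0.3333, 0.3333, 0.2500]
t=1: π = [0.3214, 0.1786, 0.2976, 0.2024]
t=2: π = [0.2976, 0.2211, 0.2823, 0.1990]
t=3: π = [0.3054, 0.2106, 0.2889, 0.1951]
t=4: π = [0.3024, 0.2121, 0.2879, 0.1975]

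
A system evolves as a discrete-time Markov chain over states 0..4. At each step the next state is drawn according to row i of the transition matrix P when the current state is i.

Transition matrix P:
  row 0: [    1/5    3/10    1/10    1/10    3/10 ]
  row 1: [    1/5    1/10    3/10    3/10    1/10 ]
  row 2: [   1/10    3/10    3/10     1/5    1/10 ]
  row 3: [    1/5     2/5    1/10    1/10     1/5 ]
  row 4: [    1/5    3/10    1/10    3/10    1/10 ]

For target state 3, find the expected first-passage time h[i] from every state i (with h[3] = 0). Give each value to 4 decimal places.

First-step conditioning: h[3] = 0; for i ≠ 3, h[i] = 1 + Σ_k P[i][k]·h[k].
  h[0] = 1 + 1/5·h[0] + 3/10·h[1] + 1/10·h[2] + 3/10·h[4]
  h[1] = 1 + 1/5·h[0] + 1/10·h[1] + 3/10·h[2] + 1/10·h[4]
  h[2] = 1 + 1/10·h[0] + 3/10·h[1] + 3/10·h[2] + 1/10·h[4]
  h[4] = 1 + 1/5·h[0] + 3/10·h[1] + 1/10·h[2] + 1/10·h[4]
Solving the 4×4 linear system over states ≠ 3 gives exactly h = [240/49, 610/147, 220/49, 0, 200/49] (h[3] = 0 is the target).

h = [4.8980, 4.1497, 4.4898, 0.0000, 4.0816]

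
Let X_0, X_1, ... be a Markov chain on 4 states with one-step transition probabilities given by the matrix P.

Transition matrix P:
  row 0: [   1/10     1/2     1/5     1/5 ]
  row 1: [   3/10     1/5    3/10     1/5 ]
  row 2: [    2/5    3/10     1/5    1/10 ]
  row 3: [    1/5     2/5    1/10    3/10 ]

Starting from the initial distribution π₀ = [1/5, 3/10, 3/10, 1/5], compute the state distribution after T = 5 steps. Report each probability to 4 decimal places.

t=0: π = [0.2000, 0.3000, 0.3000, 0.2000]
t=1: π = [0.2700, 0.3300, 0.2100, 0.1900]
t=2: π = [0.2480, 0.3400, 0.2140, 0.1980]
t=3: π = [0.2520, 0.3354, 0.2142, 0.1984]
t=4: π = [0.2512, 0.3367, 0.2137, 0.1984]
t=5: π = [0.2513, 0.3364, 0.2138, 0.1985]

π = [0.2513, 0.3364, 0.2138, 0.1985]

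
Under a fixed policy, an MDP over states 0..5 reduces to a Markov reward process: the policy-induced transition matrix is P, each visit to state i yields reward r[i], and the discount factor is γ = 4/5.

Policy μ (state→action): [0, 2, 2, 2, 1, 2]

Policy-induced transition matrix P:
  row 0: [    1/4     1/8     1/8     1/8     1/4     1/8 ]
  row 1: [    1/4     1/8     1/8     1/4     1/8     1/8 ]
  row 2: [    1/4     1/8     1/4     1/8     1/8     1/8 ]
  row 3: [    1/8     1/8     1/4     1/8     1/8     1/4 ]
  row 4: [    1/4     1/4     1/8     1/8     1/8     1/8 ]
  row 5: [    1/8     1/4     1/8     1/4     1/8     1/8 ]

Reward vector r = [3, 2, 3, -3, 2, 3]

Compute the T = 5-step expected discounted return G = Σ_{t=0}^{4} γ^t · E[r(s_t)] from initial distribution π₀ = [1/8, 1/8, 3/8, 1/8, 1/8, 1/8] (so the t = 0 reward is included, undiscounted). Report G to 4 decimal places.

t=0: π = [0.1250, 0.1250, 0.3750, 0.1250, 0.1250, 0.1250], E[r] = 2.0000, γ^t·E[r] = 2.000000, running G = 2.000000
t=1: π = [0.2188, 0.1563, 0.1875, 0.1563, 0.1406, 0.1406], E[r] = 1.7656, γ^t·E[r] = 1.412500, running G = 3.412500
t=2: π = [0.2129, 0.1602, 0.1680, 0.1621, 0.1523, 0.1445], E[r] = 1.7148, γ^t·E[r] = 1.097500, running G = 4.510000
t=3: π = [0.2117, 0.1621, 0.1663, 0.1631, 0.1516, 0.1453], E[r] = 1.7078, γ^t·E[r] = 0.874375, running G = 5.384375
t=4: π = [0.2115, 0.1621, 0.1662, 0.1634, 0.1515, 0.1454], E[r] = 1.7059, γ^t·E[r] = 0.698738, running G = 6.083113

G = 6.0831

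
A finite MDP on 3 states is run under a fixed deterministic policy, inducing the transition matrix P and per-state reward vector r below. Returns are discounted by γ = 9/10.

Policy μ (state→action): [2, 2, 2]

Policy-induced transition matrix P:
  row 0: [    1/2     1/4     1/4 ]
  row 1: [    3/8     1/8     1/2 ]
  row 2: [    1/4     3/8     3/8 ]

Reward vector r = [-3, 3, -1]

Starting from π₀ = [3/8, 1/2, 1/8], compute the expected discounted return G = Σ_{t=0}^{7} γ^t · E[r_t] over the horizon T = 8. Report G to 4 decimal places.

G = -3.2982

t=0: π = [0.3750, 0.5000, 0.1250], E[r] = 0.2500, γ^t·E[r] = 0.250000, running G = 0.250000
t=1: π = [0.4063, 0.2031, 0.3906], E[r] = -1.0000, γ^t·E[r] = -0.900000, running G = -0.650000
t=2: π = [0.3770, 0.2734, 0.3496], E[r] = -0.6602, γ^t·E[r] = -0.534727, running G = -1.184727
t=3: π = [0.3784, 0.2595, 0.3621], E[r] = -0.7188, γ^t·E[r] = -0.523969, running G = -1.708695
t=4: π = [0.3770, 0.2628, 0.3601], E[r] = -0.7028, γ^t·E[r] = -0.461120, running G = -2.169815
t=5: π = [0.3771, 0.2622, 0.3607], E[r] = -0.7056, γ^t·E[r] = -0.416630, running G = -2.586445
t=6: π = [0.3770, 0.2623, 0.3606], E[r] = -0.7048, γ^t·E[r] = -0.374570, running G = -2.961015
t=7: π = [0.3771, 0.2623, 0.3607], E[r] = -0.7049, γ^t·E[r] = -0.337175, running G = -3.298190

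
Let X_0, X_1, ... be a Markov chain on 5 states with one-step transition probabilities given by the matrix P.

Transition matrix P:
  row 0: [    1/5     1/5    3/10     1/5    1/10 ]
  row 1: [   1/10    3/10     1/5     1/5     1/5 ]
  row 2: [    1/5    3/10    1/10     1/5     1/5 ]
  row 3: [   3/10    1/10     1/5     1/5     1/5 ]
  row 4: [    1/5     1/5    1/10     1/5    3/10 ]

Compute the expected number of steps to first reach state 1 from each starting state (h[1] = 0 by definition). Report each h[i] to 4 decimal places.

h = [4.9898, 0.0000, 4.5825, 5.5397, 5.0916]

First-step conditioning: h[1] = 0; for i ≠ 1, h[i] = 1 + Σ_k P[i][k]·h[k].
  h[0] = 1 + 1/5·h[0] + 3/10·h[2] + 1/5·h[3] + 1/10·h[4]
  h[2] = 1 + 1/5·h[0] + 1/10·h[2] + 1/5·h[3] + 1/5·h[4]
  h[3] = 1 + 3/10·h[0] + 1/5·h[2] + 1/5·h[3] + 1/5·h[4]
  h[4] = 1 + 1/5·h[0] + 1/10·h[2] + 1/5·h[3] + 3/10·h[4]
Solving the 4×4 linear system over states ≠ 1 gives exactly h = [2450/491, 0, 2250/491, 2720/491, 2500/491] (h[1] = 0 is the target).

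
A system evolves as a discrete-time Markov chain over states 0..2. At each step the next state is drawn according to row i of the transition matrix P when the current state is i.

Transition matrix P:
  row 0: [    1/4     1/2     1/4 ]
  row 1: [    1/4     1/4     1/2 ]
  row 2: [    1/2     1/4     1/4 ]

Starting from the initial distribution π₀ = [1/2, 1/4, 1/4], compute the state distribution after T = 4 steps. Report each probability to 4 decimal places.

t=0: π = [0.5000, 0.2500, 0.2500]
t=1: π = [0.3125, 0.3750, 0.3125]
t=2: π = [0.3281, 0.3281, 0.3438]
t=3: π = [0.3359, 0.3320, 0.3320]
t=4: π = [0.3330, 0.3340, 0.3330]

π = [0.3330, 0.3340, 0.3330]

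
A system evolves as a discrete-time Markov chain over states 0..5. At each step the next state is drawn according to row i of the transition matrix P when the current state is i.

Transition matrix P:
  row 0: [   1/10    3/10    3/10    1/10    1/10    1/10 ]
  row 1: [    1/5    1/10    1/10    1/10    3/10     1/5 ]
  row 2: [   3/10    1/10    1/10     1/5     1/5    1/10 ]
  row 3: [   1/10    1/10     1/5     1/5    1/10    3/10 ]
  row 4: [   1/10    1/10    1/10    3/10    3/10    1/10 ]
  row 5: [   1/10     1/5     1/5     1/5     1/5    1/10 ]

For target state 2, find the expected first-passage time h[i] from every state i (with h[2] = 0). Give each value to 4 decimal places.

h = [5.1378, 6.2285, 0.0000, 5.5913, 6.2629, 5.7003]

First-step conditioning: h[2] = 0; for i ≠ 2, h[i] = 1 + Σ_k P[i][k]·h[k].
  h[0] = 1 + 1/10·h[0] + 3/10·h[1] + 1/10·h[3] + 1/10·h[4] + 1/10·h[5]
  h[1] = 1 + 1/5·h[0] + 1/10·h[1] + 1/10·h[3] + 3/10·h[4] + 1/5·h[5]
  h[3] = 1 + 1/10·h[0] + 1/10·h[1] + 1/5·h[3] + 1/10·h[4] + 3/10·h[5]
  h[4] = 1 + 1/10·h[0] + 1/10·h[1] + 3/10·h[3] + 3/10·h[4] + 1/10·h[5]
  h[5] = 1 + 1/10·h[0] + 1/5·h[1] + 1/5·h[3] + 1/5·h[4] + 1/10·h[5]
Solving the 5×5 linear system over states ≠ 2 gives exactly h = [4475/871, 5425/871, 0, 4870/871, 5455/871, 4965/871] (h[2] = 0 is the target).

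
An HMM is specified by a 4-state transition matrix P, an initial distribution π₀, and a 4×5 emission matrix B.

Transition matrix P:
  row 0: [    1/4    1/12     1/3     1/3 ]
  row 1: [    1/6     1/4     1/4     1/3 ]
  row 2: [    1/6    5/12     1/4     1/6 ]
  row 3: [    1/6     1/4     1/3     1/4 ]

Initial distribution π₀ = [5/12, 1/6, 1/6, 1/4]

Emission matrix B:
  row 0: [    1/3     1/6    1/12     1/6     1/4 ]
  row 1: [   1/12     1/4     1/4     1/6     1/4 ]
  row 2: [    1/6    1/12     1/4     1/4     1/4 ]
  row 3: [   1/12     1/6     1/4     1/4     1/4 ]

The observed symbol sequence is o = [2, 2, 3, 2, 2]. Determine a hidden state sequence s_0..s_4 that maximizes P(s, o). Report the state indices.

path = [2, 1, 3, 2, 1]

t=0: δ = [3.472e-02, 4.167e-02, 4.167e-02, 6.250e-02]  (obs o_0=2)
t=1: δ = [8.681e-04, 4.340e-03, 5.208e-03, 3.906e-03]  ψ = [3, 2, 3, 3]  (obs o_1=2)
t=2: δ = [1.447e-04, 3.617e-04, 3.255e-04, 3.617e-04]  ψ = [2, 2, 2, 1]  (obs o_2=3)
t=3: δ = [5.023e-06, 3.391e-05, 3.014e-05, 3.014e-05]  ψ = [1, 2, 3, 1]  (obs o_3=2)
t=4: δ = [4.710e-07, 3.140e-06, 2.512e-06, 2.826e-06]  ψ = [1, 2, 3, 1]  (obs o_4=2)
backtrack: best end state = 1; path = [2, 1, 3, 2, 1]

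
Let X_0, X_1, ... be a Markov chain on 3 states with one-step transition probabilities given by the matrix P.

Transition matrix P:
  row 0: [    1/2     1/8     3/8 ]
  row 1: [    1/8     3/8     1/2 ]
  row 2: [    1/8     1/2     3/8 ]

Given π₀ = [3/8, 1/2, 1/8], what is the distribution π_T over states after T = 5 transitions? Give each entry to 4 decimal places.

π = [0.2013, 0.3768, 0.4219]

t=0: π = [0.3750, 0.5000, 0.1250]
t=1: π = [0.2656, 0.2969, 0.4375]
t=2: π = [0.2246, 0.3633, 0.4121]
t=3: π = [0.2092, 0.3704, 0.4204]
t=4: π = [0.2035, 0.3752, 0.4213]
t=5: π = [0.2013, 0.3768, 0.4219]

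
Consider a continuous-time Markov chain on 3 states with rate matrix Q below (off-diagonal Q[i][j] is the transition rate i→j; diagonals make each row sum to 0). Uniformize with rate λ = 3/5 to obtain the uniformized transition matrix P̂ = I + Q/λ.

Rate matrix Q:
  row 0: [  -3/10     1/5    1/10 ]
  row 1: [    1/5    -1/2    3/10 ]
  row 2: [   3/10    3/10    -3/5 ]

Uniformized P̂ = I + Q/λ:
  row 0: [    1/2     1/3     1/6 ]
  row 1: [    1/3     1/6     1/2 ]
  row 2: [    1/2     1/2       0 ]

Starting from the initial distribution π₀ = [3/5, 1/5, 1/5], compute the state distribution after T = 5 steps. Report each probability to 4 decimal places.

t=0: π = [0.6000, 0.2000, 0.2000]
t=1: π = [0.4667, 0.3333, 0.2000]
t=2: π = [0.4444, 0.3111, 0.2444]
t=3: π = [0.4481, 0.3222, 0.2296]
t=4: π = [0.4463, 0.3179, 0.2358]
t=5: π = [0.4470, 0.3197, 0.2333]

π = [0.4470, 0.3197, 0.2333]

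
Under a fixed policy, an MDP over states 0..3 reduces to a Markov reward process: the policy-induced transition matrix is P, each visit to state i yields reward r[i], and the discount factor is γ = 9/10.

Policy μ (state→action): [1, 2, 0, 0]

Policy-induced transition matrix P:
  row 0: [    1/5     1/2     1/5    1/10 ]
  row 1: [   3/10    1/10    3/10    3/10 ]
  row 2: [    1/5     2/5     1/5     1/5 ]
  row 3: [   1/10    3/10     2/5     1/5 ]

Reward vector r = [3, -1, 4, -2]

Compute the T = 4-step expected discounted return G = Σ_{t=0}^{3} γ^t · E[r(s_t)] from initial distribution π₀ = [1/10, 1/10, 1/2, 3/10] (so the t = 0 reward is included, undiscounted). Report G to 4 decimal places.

G = 3.9264

t=0: π = [0.1000, 0.1000, 0.5000, 0.3000], E[r] = 1.6000, γ^t·E[r] = 1.600000, running G = 1.600000
t=1: π = [0.1800, 0.3500, 0.2700, 0.2000], E[r] = 0.8700, γ^t·E[r] = 0.783000, running G = 2.383000
t=2: π = [0.2150, 0.2930, 0.2750, 0.2170], E[r] = 1.0180, γ^t·E[r] = 0.824580, running G = 3.207580
t=3: π = [0.2076, 0.3119, 0.2727, 0.2078], E[r] = 0.9861, γ^t·E[r] = 0.718867, running G = 3.926447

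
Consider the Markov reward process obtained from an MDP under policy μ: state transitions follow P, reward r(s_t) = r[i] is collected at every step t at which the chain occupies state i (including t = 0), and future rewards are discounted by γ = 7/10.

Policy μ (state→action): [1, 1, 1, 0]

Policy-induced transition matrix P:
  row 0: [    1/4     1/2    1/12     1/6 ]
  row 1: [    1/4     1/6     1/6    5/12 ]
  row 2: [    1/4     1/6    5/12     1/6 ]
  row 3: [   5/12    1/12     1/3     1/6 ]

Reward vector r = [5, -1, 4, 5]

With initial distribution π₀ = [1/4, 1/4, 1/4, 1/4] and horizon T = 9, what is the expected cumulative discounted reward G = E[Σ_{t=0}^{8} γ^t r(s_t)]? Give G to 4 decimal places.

G = 10.5494

t=0: π = [0.2500, 0.2500, 0.2500, 0.2500], E[r] = 3.2500, γ^t·E[r] = 3.250000, running G = 3.250000
t=1: π = [0.2917, 0.2292, 0.2500, 0.2292], E[r] = 3.3750, γ^t·E[r] = 2.362500, running G = 5.612500
t=2: π = [0.2882, 0.2448, 0.2431, 0.2240], E[r] = 3.2882, γ^t·E[r] = 1.611215, running G = 7.223715
t=3: π = [0.2873, 0.2441, 0.2407, 0.2279], E[r] = 3.2948, γ^t·E[r] = 1.130133, running G = 8.353849
t=4: π = [0.2880, 0.2435, 0.2409, 0.2277], E[r] = 3.2984, γ^t·E[r] = 0.791944, running G = 9.145793
t=5: π = [0.2879, 0.2437, 0.2408, 0.2275], E[r] = 3.2970, γ^t·E[r] = 0.554135, running G = 9.699928
t=6: π = [0.2879, 0.2437, 0.2408, 0.2276], E[r] = 3.2971, γ^t·E[r] = 0.387897, running G = 10.087825
t=7: π = [0.2879, 0.2437, 0.2408, 0.2276], E[r] = 3.2971, γ^t·E[r] = 0.271534, running G = 10.359359
t=8: π = [0.2879, 0.2437, 0.2408, 0.2276], E[r] = 3.2971, γ^t·E[r] = 0.190073, running G = 10.549432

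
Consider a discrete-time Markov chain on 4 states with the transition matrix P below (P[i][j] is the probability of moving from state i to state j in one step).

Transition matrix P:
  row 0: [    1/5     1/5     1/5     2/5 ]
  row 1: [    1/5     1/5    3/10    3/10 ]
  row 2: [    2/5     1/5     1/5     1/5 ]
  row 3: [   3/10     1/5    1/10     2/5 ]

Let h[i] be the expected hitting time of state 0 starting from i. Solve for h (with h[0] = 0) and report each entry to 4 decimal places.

First-step conditioning: h[0] = 0; for i ≠ 0, h[i] = 1 + Σ_k P[i][k]·h[k].
  h[1] = 1 + 1/5·h[1] + 3/10·h[2] + 3/10·h[3]
  h[2] = 1 + 1/5·h[1] + 1/5·h[2] + 1/5·h[3]
  h[3] = 1 + 1/5·h[1] + 1/10·h[2] + 2/5·h[3]
Solving the 3×3 linear system over states ≠ 0 gives exactly h = [0, 485/133, 400/133, 450/133] (h[0] = 0 is the target).

h = [0.0000, 3.6466, 3.0075, 3.3835]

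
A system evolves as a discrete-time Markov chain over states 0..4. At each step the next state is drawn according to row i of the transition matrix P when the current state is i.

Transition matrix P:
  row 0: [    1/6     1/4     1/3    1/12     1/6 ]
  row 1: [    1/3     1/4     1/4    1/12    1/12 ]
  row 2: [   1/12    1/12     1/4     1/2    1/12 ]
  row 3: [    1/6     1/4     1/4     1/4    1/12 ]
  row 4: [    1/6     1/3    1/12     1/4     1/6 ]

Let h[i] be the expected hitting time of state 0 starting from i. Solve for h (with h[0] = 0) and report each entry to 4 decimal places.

h = [0.0000, 4.5413, 6.0550, 5.4495, 5.2569]

First-step conditioning: h[0] = 0; for i ≠ 0, h[i] = 1 + Σ_k P[i][k]·h[k].
  h[1] = 1 + 1/4·h[1] + 1/4·h[2] + 1/12·h[3] + 1/12·h[4]
  h[2] = 1 + 1/12·h[1] + 1/4·h[2] + 1/2·h[3] + 1/12·h[4]
  h[3] = 1 + 1/4·h[1] + 1/4·h[2] + 1/4·h[3] + 1/12·h[4]
  h[4] = 1 + 1/3·h[1] + 1/12·h[2] + 1/4·h[3] + 1/6·h[4]
Solving the 4×4 linear system over states ≠ 0 gives exactly h = [0, 495/109, 660/109, 594/109, 573/109] (h[0] = 0 is the target).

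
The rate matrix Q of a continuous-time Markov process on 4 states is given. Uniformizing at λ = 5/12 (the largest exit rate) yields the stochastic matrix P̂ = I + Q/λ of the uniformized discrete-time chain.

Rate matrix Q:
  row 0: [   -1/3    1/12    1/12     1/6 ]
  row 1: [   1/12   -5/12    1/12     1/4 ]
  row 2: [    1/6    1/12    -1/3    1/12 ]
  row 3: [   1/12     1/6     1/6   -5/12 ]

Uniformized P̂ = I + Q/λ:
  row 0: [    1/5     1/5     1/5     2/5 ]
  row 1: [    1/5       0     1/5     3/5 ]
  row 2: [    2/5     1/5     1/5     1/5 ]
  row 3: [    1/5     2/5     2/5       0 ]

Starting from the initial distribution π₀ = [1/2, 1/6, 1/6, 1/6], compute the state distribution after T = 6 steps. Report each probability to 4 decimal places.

t=0: π = [0.5000, 0.1667, 0.1667, 0.1667]
t=1: π = [0.2333, 0.2000, 0.2333, 0.3333]
t=2: π = [0.2467, 0.2267, 0.2667, 0.2600]
t=3: π = [0.2533, 0.2067, 0.2520, 0.2880]
t=4: π = [0.2504, 0.2163, 0.2576, 0.2757]
t=5: π = [0.2515, 0.2119, 0.2551, 0.2814]
t=6: π = [0.2510, 0.2139, 0.2563, 0.2788]

π = [0.2510, 0.2139, 0.2563, 0.2788]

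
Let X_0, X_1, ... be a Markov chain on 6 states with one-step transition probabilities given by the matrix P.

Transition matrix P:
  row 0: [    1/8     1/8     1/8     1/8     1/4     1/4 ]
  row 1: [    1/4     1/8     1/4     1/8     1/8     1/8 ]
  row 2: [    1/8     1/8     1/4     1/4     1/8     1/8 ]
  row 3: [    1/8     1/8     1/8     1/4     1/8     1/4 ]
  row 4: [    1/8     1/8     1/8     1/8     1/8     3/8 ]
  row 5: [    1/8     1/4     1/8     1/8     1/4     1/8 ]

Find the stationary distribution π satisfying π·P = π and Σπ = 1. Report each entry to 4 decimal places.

Balance equations π_j = Σ_i π_i·P[i][j]:
  π_0 = 1/8·π_0 + 1/4·π_1 + 1/8·π_2 + 1/8·π_3 + 1/8·π_4 + 1/8·π_5
  π_1 = 1/8·π_0 + 1/8·π_1 + 1/8·π_2 + 1/8·π_3 + 1/8·π_4 + 1/4·π_5
  π_2 = 1/8·π_0 + 1/4·π_1 + 1/4·π_2 + 1/8·π_3 + 1/8·π_4 + 1/8·π_5
  π_3 = 1/8·π_0 + 1/8·π_1 + 1/4·π_2 + 1/4·π_3 + 1/8·π_4 + 1/8·π_5
  π_4 = 1/4·π_0 + 1/8·π_1 + 1/8·π_2 + 1/8·π_3 + 1/8·π_4 + 1/4·π_5
  normalize: π_0 + π_1 + π_2 + π_3 + π_4 + π_5 = 1
Solving the linear system gives exactly π = [4648/32313, 4871/32313, 5312/32313, 5375/32313, 5452/32313, 6655/32313].

π = [0.1438, 0.1507, 0.1644, 0.1663, 0.1687, 0.2060]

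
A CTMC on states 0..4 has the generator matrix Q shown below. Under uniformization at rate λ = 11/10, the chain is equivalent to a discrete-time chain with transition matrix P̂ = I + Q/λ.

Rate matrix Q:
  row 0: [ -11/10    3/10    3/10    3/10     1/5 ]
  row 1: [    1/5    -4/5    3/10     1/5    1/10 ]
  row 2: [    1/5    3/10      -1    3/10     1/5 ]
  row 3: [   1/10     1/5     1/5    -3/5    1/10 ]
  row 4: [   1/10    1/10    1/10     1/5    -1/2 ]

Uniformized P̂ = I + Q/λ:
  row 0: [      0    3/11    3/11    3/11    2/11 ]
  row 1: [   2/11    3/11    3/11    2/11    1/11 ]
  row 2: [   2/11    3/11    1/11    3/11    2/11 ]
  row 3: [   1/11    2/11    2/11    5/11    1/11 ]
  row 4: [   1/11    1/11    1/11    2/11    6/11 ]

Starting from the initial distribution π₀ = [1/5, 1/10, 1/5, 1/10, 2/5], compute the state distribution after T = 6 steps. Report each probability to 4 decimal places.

t=0: π = [0.2000, 0.1000, 0.2000, 0.1000, 0.4000]
t=1: π = [0.1000, 0.1909, 0.1545, 0.2455, 0.3091]
t=2: π = [0.1132, 0.1942, 0.1661, 0.2719, 0.2545]
t=3: π = [0.1134, 0.2017, 0.1715, 0.2814, 0.2320]
t=4: π = [0.1145, 0.2050, 0.1738, 0.2845, 0.2223]
t=5: π = [0.1149, 0.2065, 0.1749, 0.2856, 0.2181]
t=6: π = [0.1151, 0.2071, 0.1753, 0.2861, 0.2164]

π = [0.1151, 0.2071, 0.1753, 0.2861, 0.2164]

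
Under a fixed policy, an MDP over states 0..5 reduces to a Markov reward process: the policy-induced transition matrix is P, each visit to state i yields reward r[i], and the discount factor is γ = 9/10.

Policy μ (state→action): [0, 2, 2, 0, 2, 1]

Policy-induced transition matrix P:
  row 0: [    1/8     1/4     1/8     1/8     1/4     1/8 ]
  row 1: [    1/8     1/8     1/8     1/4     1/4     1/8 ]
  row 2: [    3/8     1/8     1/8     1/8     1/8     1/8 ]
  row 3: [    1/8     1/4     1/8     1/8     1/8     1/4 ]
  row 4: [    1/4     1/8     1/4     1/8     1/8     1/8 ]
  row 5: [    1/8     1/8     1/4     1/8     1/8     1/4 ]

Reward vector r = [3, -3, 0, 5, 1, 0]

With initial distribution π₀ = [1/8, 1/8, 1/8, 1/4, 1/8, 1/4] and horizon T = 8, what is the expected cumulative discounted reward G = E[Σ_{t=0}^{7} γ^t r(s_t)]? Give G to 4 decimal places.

G = 5.8050

t=0: π = [0.1250, 0.1250, 0.1250, 0.2500, 0.1250, 0.2500], E[r] = 1.3750, γ^t·E[r] = 1.375000, running G = 1.375000
t=1: π = [0.1719, 0.1719, 0.1719, 0.1406, 0.1563, 0.1875], E[r] = 0.8594, γ^t·E[r] = 0.773438, running G = 2.148438
t=2: π = [0.1875, 0.1641, 0.1680, 0.1465, 0.1680, 0.1660], E[r] = 0.9707, γ^t·E[r] = 0.786270, running G = 2.934707
t=3: π = [0.1880, 0.1667, 0.1667, 0.1455, 0.1689, 0.1641], E[r] = 0.9602, γ^t·E[r] = 0.699990, running G = 3.634697
t=4: π = [0.1878, 0.1667, 0.1666, 0.1458, 0.1693, 0.1637], E[r] = 0.9619, γ^t·E[r] = 0.631112, running G = 4.265808
t=5: π = [0.1878, 0.1667, 0.1666, 0.1458, 0.1693, 0.1637], E[r] = 0.9618, γ^t·E[r] = 0.567960, running G = 4.833768
t=6: π = [0.1878, 0.1667, 0.1666, 0.1458, 0.1693, 0.1637], E[r] = 0.9618, γ^t·E[r] = 0.511166, running G = 5.344935
t=7: π = [0.1878, 0.1667, 0.1666, 0.1458, 0.1693, 0.1637], E[r] = 0.9618, γ^t·E[r] = 0.460049, running G = 5.804984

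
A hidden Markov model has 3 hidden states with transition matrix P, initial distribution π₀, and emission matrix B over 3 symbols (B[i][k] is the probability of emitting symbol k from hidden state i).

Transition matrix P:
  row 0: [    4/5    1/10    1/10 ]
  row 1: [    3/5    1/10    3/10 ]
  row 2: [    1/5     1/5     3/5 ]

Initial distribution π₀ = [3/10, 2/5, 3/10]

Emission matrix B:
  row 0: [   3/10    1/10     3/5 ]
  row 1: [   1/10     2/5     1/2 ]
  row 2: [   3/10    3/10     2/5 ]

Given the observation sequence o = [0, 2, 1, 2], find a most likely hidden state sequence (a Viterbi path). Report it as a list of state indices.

t=0: δ = [9.000e-02, 4.000e-02, 9.000e-02]  (obs o_0=0)
t=1: δ = [4.320e-02, 9.000e-03, 2.160e-02]  ψ = [0, 2, 2]  (obs o_1=2)
t=2: δ = [3.456e-03, 1.728e-03, 3.888e-03]  ψ = [0, 0, 2]  (obs o_2=1)
t=3: δ = [1.659e-03, 3.888e-04, 9.331e-04]  ψ = [0, 2, 2]  (obs o_3=2)
backtrack: best end state = 0; path = [0, 0, 0, 0]

path = [0, 0, 0, 0]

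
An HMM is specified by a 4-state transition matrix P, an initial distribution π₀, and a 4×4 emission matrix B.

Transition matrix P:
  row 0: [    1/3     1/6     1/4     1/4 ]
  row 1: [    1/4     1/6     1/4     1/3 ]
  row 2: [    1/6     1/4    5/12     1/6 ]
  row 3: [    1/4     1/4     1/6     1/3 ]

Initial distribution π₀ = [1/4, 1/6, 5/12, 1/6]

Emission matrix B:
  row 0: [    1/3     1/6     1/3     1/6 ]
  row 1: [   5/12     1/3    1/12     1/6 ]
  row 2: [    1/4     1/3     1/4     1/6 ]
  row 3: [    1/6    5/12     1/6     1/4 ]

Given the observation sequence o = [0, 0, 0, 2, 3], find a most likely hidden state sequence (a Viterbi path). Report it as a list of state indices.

t=0: δ = [8.333e-02, 6.944e-02, 1.042e-01, 2.778e-02]  (obs o_0=0)
t=1: δ = [9.259e-03, 1.085e-02, 1.085e-02, 3.858e-03]  ψ = [0, 2, 2, 1]  (obs o_1=0)
t=2: δ = [1.029e-03, 1.130e-03, 1.130e-03, 6.028e-04]  ψ = [0, 2, 2, 1]  (obs o_2=0)
t=3: δ = [1.143e-04, 2.355e-05, 1.177e-04, 6.279e-05]  ψ = [0, 2, 2, 1]  (obs o_3=2)
t=4: δ = [6.351e-06, 4.906e-06, 8.176e-06, 7.144e-06]  ψ = [0, 2, 2, 0]  (obs o_4=3)
backtrack: best end state = 2; path = [2, 2, 2, 2, 2]

path = [2, 2, 2, 2, 2]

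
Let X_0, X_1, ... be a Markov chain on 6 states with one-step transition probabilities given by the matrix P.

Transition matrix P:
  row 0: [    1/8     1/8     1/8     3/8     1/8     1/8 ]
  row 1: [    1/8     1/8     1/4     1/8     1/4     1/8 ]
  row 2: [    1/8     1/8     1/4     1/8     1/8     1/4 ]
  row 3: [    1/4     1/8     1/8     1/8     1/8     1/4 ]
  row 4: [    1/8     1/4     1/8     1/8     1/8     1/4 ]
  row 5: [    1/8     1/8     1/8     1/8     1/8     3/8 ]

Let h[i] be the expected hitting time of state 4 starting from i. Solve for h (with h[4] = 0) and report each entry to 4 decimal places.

First-step conditioning: h[4] = 0; for i ≠ 4, h[i] = 1 + Σ_k P[i][k]·h[k].
  h[0] = 1 + 1/8·h[0] + 1/8·h[1] + 1/8·h[2] + 3/8·h[3] + 1/8·h[5]
  h[1] = 1 + 1/8·h[0] + 1/8·h[1] + 1/4·h[2] + 1/8·h[3] + 1/8·h[5]
  h[2] = 1 + 1/8·h[0] + 1/8·h[1] + 1/4·h[2] + 1/8·h[3] + 1/4·h[5]
  h[3] = 1 + 1/4·h[0] + 1/8·h[1] + 1/8·h[2] + 1/8·h[3] + 1/4·h[5]
  h[5] = 1 + 1/8·h[0] + 1/8·h[1] + 1/8·h[2] + 1/8·h[3] + 3/8·h[5]
Solving the 5×5 linear system over states ≠ 4 gives exactly h = [64/9, 56/9, 64/9, 64/9, 0, 64/9] (h[4] = 0 is the target).

h = [7.1111, 6.2222, 7.1111, 7.1111, 0.0000, 7.1111]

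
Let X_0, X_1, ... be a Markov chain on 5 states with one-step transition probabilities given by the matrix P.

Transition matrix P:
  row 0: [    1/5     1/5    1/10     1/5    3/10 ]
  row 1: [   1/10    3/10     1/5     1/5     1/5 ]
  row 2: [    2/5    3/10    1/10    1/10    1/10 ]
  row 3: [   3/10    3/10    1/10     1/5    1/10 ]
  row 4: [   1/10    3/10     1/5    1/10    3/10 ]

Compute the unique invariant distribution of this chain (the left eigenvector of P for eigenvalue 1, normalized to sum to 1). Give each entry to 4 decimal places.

Balance equations π_j = Σ_i π_i·P[i][j]:
  π_0 = 1/5·π_0 + 1/10·π_1 + 2/5·π_2 + 3/10·π_3 + 1/10·π_4
  π_1 = 1/5·π_0 + 3/10·π_1 + 3/10·π_2 + 3/10·π_3 + 3/10·π_4
  π_2 = 1/10·π_0 + 1/5·π_1 + 1/10·π_2 + 1/10·π_3 + 1/5·π_4
  π_3 = 1/5·π_0 + 1/5·π_1 + 1/10·π_2 + 1/5·π_3 + 1/10·π_4
  normalize: π_0 + π_1 + π_2 + π_3 + π_4 = 1
Solving the linear system gives exactly π = [1777/9009, 2525/9009, 122/819, 493/3003, 1886/9009].

π = [0.1972, 0.2803, 0.1490, 0.1642, 0.2093]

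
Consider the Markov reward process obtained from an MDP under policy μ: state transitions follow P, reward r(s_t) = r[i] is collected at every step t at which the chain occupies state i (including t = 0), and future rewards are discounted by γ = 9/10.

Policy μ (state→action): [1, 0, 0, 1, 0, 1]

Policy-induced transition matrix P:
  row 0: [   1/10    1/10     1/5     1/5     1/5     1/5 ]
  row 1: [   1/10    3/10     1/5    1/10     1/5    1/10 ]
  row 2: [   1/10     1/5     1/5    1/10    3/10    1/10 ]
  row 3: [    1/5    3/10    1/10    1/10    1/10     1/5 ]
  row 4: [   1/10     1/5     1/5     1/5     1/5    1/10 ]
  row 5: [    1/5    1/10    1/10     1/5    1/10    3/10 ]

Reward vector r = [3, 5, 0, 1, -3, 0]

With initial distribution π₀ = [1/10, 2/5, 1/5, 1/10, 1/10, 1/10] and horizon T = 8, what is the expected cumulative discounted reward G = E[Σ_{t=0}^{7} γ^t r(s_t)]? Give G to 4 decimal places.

G = 6.8732

t=0: π = [0.1000, 0.4000, 0.2000, 0.1000, 0.1000, 0.1000], E[r] = 2.1000, γ^t·E[r] = 2.100000, running G = 2.100000
t=1: π = [0.1200, 0.2300, 0.1800, 0.1300, 0.2000, 0.1400], E[r] = 1.0400, γ^t·E[r] = 0.936000, running G = 3.036000
t=2: π = [0.1270, 0.2100, 0.1730, 0.1460, 0.1910, 0.1530], E[r] = 1.0040, γ^t·E[r] = 0.813240, running G = 3.849240
t=3: π = [0.1299, 0.2076, 0.1701, 0.1471, 0.1874, 0.1579], E[r] = 1.0126, γ^t·E[r] = 0.738185, running G = 4.587425
t=4: π = [0.1305, 0.2067, 0.1695, 0.1475, 0.1865, 0.1593], E[r] = 1.0129, γ^t·E[r] = 0.664590, running G = 5.252015
t=5: π = [0.1307, 0.2064, 0.1693, 0.1476, 0.1863, 0.1597], E[r] = 1.0131, γ^t·E[r] = 0.598210, running G = 5.850225
t=6: π = [0.1307, 0.2064, 0.1693, 0.1477, 0.1862, 0.1598], E[r] = 1.0131, γ^t·E[r] = 0.538405, running G = 6.388630
t=7: π = [0.1307, 0.2064, 0.1693, 0.1477, 0.1862, 0.1598], E[r] = 1.0131, γ^t·E[r] = 0.484569, running G = 6.873199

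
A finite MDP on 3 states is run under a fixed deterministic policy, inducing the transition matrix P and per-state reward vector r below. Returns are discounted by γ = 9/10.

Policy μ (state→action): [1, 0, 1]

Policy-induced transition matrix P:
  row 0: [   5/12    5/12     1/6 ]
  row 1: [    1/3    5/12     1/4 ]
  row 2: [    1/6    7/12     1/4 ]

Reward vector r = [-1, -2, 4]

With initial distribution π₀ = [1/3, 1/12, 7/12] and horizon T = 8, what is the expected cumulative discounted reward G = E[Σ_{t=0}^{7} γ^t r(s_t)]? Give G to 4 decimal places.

t=0: π = [0.3333, 0.0833, 0.5833], E[r] = 1.8333, γ^t·E[r] = 1.833333, running G = 1.833333
t=1: π = [0.2639, 0.5139, 0.2222], E[r] = -0.4028, γ^t·E[r] = -0.362500, running G = 1.470833
t=2: π = [0.3183, 0.4537, 0.2280], E[r] = -0.3137, γ^t·E[r] = -0.254063, running G = 1.216771
t=3: π = [0.3219, 0.4547, 0.2235], E[r] = -0.3373, γ^t·E[r] = -0.245883, running G = 0.970888
t=4: π = [0.3229, 0.4539, 0.2232], E[r] = -0.3380, γ^t·E[r] = -0.221774, running G = 0.749114
t=5: π = [0.3230, 0.4539, 0.2231], E[r] = -0.3384, γ^t·E[r] = -0.199827, running G = 0.549287
t=6: π = [0.3231, 0.4538, 0.2231], E[r] = -0.3385, γ^t·E[r] = -0.179867, running G = 0.369420
t=7: π = [0.3231, 0.4538, 0.2231], E[r] = -0.3385, γ^t·E[r] = -0.161884, running G = 0.207536

G = 0.2075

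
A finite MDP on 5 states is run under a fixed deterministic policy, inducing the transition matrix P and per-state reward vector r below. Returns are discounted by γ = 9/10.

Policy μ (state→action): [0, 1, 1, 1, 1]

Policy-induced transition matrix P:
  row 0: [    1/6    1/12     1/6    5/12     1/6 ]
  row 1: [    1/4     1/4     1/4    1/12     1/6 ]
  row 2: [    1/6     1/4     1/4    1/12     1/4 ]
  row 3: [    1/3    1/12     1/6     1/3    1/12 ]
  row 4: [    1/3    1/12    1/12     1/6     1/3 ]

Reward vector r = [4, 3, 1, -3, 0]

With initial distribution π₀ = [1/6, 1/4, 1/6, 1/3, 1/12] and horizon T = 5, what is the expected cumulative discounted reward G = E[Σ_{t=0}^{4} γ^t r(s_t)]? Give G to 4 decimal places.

G = 3.3731

t=0: π = [0.1667, 0.2500, 0.1667, 0.3333, 0.0833], E[r] = 0.5833, γ^t·E[r] = 0.583333, running G = 0.583333
t=1: π = [0.2569, 0.1528, 0.1944, 0.2292, 0.1667], E[r] = 0.9931, γ^t·E[r] = 0.893750, running G = 1.477083
t=2: π = [0.2454, 0.1412, 0.1817, 0.2402, 0.1916], E[r] = 0.8663, γ^t·E[r] = 0.701719, running G = 2.178802
t=3: π = [0.2504, 0.1372, 0.1776, 0.2411, 0.1937], E[r] = 0.8672, γ^t·E[r] = 0.632215, running G = 2.811017
t=4: π = [0.2506, 0.1358, 0.1768, 0.2432, 0.1937], E[r] = 0.8568, γ^t·E[r] = 0.562119, running G = 3.373136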